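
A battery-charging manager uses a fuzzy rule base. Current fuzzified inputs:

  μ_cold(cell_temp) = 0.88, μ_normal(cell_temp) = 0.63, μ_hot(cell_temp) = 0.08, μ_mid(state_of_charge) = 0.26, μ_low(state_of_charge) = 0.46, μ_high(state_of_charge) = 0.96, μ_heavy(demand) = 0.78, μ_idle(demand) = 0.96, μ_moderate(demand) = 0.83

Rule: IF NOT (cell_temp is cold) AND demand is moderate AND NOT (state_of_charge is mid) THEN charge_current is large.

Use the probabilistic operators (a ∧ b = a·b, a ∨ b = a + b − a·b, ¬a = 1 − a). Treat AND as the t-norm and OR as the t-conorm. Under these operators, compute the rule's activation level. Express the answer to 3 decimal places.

firing strength: ¬cold=1−0.88=0.12, moderate=0.83, ¬mid=1−0.26=0.74; AND[a·b] → w = 0.0737

0.074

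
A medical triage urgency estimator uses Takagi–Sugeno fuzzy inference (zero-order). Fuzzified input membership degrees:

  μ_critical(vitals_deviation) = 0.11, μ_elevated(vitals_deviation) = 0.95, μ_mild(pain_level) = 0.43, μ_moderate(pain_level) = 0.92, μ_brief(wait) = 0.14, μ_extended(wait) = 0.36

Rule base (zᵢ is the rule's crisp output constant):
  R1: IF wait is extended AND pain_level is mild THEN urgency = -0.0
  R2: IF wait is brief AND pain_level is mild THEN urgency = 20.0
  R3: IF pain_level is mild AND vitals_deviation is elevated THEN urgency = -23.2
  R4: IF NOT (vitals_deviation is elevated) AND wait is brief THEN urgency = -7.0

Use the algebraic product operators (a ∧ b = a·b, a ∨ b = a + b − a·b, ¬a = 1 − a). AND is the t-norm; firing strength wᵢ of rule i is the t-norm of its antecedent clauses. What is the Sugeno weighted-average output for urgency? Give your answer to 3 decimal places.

-13.199

R1 (z=-0.0): extended=0.36, mild=0.43; AND[a·b] → w = 0.1548
R2 (z=20.0): brief=0.14, mild=0.43; AND[a·b] → w = 0.0602
R3 (z=-23.2): mild=0.43, elevated=0.95; AND[a·b] → w = 0.4085
R4 (z=-7.0): ¬elevated=1−0.95=0.05, brief=0.14; AND[a·b] → w = 0.0070
Weighted average = (0.1548·-0.0 + 0.0602·20.0 + 0.4085·-23.2 + 0.0070·-7.0) / (0.1548 + 0.0602 + 0.4085 + 0.0070)
  = -8.3222 / 0.6305 = -13.199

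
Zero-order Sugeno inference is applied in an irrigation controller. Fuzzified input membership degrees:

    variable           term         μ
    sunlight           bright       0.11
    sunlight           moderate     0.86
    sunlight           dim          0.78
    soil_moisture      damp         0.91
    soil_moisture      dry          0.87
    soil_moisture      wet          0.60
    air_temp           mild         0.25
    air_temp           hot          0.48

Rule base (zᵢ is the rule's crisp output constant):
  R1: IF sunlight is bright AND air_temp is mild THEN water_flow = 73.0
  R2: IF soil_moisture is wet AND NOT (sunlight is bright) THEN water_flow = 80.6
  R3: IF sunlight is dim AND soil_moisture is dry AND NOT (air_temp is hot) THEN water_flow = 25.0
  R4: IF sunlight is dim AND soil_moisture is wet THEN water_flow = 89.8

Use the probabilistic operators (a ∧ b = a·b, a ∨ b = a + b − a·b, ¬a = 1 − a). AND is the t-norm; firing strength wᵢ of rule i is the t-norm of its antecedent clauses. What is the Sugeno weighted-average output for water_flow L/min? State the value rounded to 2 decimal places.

69.37

R1 (z=73.0): bright=0.11, mild=0.25; AND[a·b] → w = 0.0275
R2 (z=80.6): wet=0.60, ¬bright=1−0.11=0.89; AND[a·b] → w = 0.5340
R3 (z=25.0): dim=0.78, dry=0.87, ¬hot=1−0.48=0.52; AND[a·b] → w = 0.3529
R4 (z=89.8): dim=0.78, wet=0.60; AND[a·b] → w = 0.4680
Weighted average = (0.0275·73.0 + 0.5340·80.6 + 0.3529·25.0 + 0.4680·89.8) / (0.0275 + 0.5340 + 0.3529 + 0.4680)
  = 95.8961 / 1.3824 = 69.37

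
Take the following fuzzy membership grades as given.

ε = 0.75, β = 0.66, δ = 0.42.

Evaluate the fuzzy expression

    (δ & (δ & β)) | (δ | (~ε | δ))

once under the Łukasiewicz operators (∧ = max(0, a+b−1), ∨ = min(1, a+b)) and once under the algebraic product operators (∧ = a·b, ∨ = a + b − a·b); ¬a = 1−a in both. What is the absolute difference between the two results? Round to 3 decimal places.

Under Łukasiewicz:
  δ & β = max(0, a+b−1) on (0.42, 0.66) = 0.08
  δ & (δ & β) = max(0, a+b−1) on (0.42, 0.08) = 0.00
  ~ε = 1 − 0.75 = 0.25
  ~ε | δ = min(1, a+b) on (0.25, 0.42) = 0.67
  δ | (~ε | δ) = min(1, a+b) on (0.42, 0.67) = 1.00
  (δ & (δ & β)) | (δ | (~ε | δ)) = min(1, a+b) on (0.00, 1.00) = 1.00
  → value = 1.0000
Under algebraic product:
  δ & β = a·b on (0.4200, 0.6600) = 0.2772
  δ & (δ & β) = a·b on (0.4200, 0.2772) = 0.1164
  ~ε = 1 − 0.7500 = 0.2500
  ~ε | δ = a + b − a·b on (0.2500, 0.4200) = 0.5650
  δ | (~ε | δ) = a + b − a·b on (0.4200, 0.5650) = 0.7477
  (δ & (δ & β)) | (δ | (~ε | δ)) = a + b − a·b on (0.1164, 0.7477) = 0.7771
  → value = 0.7771
|1.0000 − 0.7771| = 0.223

0.223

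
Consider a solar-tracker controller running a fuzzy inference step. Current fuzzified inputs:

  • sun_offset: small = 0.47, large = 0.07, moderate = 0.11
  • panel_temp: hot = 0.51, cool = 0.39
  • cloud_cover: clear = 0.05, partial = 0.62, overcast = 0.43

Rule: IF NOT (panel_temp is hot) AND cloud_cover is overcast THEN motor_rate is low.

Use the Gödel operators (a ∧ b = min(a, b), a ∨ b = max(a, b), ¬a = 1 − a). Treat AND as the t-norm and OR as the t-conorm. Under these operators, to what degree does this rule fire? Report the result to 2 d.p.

firing strength: ¬hot=1−0.51=0.49, overcast=0.43; AND[min(a, b)] → w = 0.43

0.43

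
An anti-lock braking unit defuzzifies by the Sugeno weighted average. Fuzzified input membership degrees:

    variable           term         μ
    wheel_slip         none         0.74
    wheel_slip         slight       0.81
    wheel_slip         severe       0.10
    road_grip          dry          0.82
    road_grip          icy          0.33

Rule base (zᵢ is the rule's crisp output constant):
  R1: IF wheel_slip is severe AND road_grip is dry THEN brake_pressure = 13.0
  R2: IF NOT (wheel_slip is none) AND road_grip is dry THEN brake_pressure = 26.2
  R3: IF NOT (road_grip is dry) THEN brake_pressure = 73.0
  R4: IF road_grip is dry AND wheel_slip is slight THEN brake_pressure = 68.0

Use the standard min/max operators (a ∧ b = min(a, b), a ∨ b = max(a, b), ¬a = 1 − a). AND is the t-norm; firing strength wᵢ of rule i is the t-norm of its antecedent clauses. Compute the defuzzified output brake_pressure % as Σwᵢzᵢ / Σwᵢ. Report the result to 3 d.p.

R1 (z=13.0): severe=0.10, dry=0.82; AND[min(a, b)] → w = 0.10
R2 (z=26.2): ¬none=1−0.74=0.26, dry=0.82; AND[min(a, b)] → w = 0.26
R3 (z=73.0): ¬dry=1−0.82=0.18 → w = 0.18
R4 (z=68.0): dry=0.82, slight=0.81; AND[min(a, b)] → w = 0.81
Weighted average = (0.10·13.0 + 0.26·26.2 + 0.18·73.0 + 0.81·68.0) / (0.10 + 0.26 + 0.18 + 0.81)
  = 76.3320 / 1.3500 = 56.542

56.542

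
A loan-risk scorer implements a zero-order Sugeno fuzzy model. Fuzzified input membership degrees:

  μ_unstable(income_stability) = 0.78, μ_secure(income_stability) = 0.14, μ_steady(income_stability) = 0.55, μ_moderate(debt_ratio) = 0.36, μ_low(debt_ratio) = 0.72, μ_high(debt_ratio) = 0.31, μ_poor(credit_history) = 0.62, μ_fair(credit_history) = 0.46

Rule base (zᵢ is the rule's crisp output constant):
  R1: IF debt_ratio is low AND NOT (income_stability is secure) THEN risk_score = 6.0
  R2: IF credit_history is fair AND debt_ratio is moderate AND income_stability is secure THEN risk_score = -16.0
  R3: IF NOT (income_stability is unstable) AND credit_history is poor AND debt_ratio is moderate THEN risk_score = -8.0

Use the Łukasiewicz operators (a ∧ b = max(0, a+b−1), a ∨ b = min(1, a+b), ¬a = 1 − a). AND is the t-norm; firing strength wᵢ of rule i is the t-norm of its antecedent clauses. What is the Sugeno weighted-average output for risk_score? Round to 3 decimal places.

R1 (z=6.0): low=0.72, ¬secure=1−0.14=0.86; AND[max(0, a+b−1)] → w = 0.58
R2 (z=-16.0): fair=0.46, moderate=0.36, secure=0.14; AND[max(0, a+b−1)] → w = 0.00
R3 (z=-8.0): ¬unstable=1−0.78=0.22, poor=0.62, moderate=0.36; AND[max(0, a+b−1)] → w = 0.00
Weighted average = (0.58·6.0 + 0.00·-16.0 + 0.00·-8.0) / (0.58 + 0.00 + 0.00)
  = 3.4800 / 0.5800 = 6.000

6.000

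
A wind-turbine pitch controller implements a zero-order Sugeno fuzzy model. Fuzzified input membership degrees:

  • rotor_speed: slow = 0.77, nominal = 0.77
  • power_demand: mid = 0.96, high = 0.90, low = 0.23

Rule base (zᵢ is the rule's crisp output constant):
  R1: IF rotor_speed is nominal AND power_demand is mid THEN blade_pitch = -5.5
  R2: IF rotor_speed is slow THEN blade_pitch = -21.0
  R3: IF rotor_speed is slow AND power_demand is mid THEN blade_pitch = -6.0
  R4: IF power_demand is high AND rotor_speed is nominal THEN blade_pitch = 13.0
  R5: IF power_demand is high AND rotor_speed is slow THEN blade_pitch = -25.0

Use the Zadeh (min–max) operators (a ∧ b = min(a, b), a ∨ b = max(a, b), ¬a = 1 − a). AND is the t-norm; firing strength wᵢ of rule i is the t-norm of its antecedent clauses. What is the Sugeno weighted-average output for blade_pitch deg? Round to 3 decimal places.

-8.900

R1 (z=-5.5): nominal=0.77, mid=0.96; AND[min(a, b)] → w = 0.77
R2 (z=-21.0): slow=0.77 → w = 0.77
R3 (z=-6.0): slow=0.77, mid=0.96; AND[min(a, b)] → w = 0.77
R4 (z=13.0): high=0.90, nominal=0.77; AND[min(a, b)] → w = 0.77
R5 (z=-25.0): high=0.90, slow=0.77; AND[min(a, b)] → w = 0.77
Weighted average = (0.77·-5.5 + 0.77·-21.0 + 0.77·-6.0 + 0.77·13.0 + 0.77·-25.0) / (0.77 + 0.77 + 0.77 + 0.77 + 0.77)
  = -34.2650 / 3.8500 = -8.900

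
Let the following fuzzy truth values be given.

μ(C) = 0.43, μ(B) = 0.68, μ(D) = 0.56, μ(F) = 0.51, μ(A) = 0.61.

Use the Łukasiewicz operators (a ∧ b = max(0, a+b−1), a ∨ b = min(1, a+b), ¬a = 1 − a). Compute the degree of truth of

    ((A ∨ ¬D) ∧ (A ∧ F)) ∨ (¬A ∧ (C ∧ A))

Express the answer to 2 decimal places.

¬D = 1 − 0.56 = 0.44
A ∨ ¬D = min(1, a+b) on (0.61, 0.44) = 1.00
A ∧ F = max(0, a+b−1) on (0.61, 0.51) = 0.12
(A ∨ ¬D) ∧ (A ∧ F) = max(0, a+b−1) on (1.00, 0.12) = 0.12
¬A = 1 − 0.61 = 0.39
C ∧ A = max(0, a+b−1) on (0.43, 0.61) = 0.04
¬A ∧ (C ∧ A) = max(0, a+b−1) on (0.39, 0.04) = 0.00
((A ∨ ¬D) ∧ (A ∧ F)) ∨ (¬A ∧ (C ∧ A)) = min(1, a+b) on (0.12, 0.00) = 0.12

0.12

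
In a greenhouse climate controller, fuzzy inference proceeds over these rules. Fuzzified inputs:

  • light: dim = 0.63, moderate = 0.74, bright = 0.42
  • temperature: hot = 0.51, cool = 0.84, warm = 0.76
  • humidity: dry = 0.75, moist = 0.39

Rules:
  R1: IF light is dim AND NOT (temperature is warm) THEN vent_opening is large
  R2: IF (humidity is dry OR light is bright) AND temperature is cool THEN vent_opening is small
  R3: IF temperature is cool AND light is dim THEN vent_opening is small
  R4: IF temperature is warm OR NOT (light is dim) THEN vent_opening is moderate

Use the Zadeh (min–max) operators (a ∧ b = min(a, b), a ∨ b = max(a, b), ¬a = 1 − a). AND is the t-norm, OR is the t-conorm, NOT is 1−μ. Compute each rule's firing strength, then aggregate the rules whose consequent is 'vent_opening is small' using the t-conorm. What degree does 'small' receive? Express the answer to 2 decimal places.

R1: dim=0.63, ¬warm=1−0.76=0.24; AND[min(a, b)] → w = 0.24
R2: (dry=0.75 OR bright=0.42) = 0.75; AND[min(a, b)] with cool=0.84 → w = 0.75
R3: cool=0.84, dim=0.63; AND[min(a, b)] → w = 0.63
R4: warm=0.76, ¬dim=1−0.63=0.37; OR[max(a, b)] → w = 0.76
Rules with consequent 'small': {R2, R3} → strengths 0.75, 0.63
Aggregate via t-conorm [max(a, b)]: 0.75

0.75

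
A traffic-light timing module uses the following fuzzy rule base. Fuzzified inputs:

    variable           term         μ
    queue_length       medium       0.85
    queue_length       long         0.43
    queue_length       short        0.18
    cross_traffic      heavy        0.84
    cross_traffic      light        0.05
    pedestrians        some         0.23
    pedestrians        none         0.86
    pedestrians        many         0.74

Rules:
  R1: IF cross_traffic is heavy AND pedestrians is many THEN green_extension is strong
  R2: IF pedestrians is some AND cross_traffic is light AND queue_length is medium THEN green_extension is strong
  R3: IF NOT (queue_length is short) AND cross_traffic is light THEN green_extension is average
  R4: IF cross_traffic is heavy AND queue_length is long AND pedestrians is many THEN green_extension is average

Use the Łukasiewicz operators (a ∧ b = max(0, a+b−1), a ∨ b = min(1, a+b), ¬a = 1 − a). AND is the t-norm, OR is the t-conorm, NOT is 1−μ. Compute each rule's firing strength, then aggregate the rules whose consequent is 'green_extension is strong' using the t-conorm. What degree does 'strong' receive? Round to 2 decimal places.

0.58

R1: heavy=0.84, many=0.74; AND[max(0, a+b−1)] → w = 0.58
R2: some=0.23, light=0.05, medium=0.85; AND[max(0, a+b−1)] → w = 0.00
R3: ¬short=1−0.18=0.82, light=0.05; AND[max(0, a+b−1)] → w = 0.00
R4: heavy=0.84, long=0.43, many=0.74; AND[max(0, a+b−1)] → w = 0.01
Rules with consequent 'strong': {R1, R2} → strengths 0.58, 0.00
Aggregate via t-conorm [min(1, a+b)]: 0.58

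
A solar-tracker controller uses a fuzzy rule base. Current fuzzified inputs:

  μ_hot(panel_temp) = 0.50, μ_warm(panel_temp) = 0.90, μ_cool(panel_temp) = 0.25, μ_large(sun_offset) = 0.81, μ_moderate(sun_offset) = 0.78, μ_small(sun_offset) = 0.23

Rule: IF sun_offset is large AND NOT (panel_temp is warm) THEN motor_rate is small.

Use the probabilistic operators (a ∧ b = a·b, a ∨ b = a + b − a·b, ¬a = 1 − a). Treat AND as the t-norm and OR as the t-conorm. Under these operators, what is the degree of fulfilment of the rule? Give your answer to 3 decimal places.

firing strength: large=0.81, ¬warm=1−0.90=0.10; AND[a·b] → w = 0.0810

0.081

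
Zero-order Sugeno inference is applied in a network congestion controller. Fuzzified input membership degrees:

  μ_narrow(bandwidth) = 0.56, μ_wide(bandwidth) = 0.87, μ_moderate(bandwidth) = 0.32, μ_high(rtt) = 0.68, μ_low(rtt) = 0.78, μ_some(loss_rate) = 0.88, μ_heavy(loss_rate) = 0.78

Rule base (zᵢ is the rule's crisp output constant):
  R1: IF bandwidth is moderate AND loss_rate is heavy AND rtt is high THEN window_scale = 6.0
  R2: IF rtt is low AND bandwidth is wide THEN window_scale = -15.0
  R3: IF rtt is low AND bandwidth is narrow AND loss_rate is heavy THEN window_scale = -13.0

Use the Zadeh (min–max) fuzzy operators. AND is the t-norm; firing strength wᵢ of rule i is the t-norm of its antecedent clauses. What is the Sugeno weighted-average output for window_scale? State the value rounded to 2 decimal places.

R1 (z=6.0): moderate=0.32, heavy=0.78, high=0.68; AND[min(a, b)] → w = 0.32
R2 (z=-15.0): low=0.78, wide=0.87; AND[min(a, b)] → w = 0.78
R3 (z=-13.0): low=0.78, narrow=0.56, heavy=0.78; AND[min(a, b)] → w = 0.56
Weighted average = (0.32·6.0 + 0.78·-15.0 + 0.56·-13.0) / (0.32 + 0.78 + 0.56)
  = -17.0600 / 1.6600 = -10.28

-10.28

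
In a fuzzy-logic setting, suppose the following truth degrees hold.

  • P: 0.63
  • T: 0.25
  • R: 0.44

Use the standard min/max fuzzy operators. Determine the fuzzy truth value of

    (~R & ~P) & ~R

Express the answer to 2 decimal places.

~R = 1 − 0.44 = 0.56
~P = 1 − 0.63 = 0.37
~R & ~P = min(a, b) on (0.56, 0.37) = 0.37
~R = 1 − 0.44 = 0.56
(~R & ~P) & ~R = min(a, b) on (0.37, 0.56) = 0.37

0.37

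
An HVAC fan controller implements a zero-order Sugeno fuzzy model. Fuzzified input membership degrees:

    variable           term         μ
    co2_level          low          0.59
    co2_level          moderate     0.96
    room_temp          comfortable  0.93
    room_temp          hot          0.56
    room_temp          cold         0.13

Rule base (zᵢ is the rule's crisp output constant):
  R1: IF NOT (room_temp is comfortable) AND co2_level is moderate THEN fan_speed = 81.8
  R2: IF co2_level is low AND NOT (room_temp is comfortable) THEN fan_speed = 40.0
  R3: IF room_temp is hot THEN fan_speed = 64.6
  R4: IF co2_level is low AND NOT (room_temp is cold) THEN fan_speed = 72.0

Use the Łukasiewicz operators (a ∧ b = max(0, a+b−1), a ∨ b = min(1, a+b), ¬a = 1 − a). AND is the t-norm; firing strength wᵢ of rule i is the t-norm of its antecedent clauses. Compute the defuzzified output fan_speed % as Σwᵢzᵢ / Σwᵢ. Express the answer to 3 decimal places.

R1 (z=81.8): ¬comfortable=1−0.93=0.07, moderate=0.96; AND[max(0, a+b−1)] → w = 0.03
R2 (z=40.0): low=0.59, ¬comfortable=1−0.93=0.07; AND[max(0, a+b−1)] → w = 0.00
R3 (z=64.6): hot=0.56 → w = 0.56
R4 (z=72.0): low=0.59, ¬cold=1−0.13=0.87; AND[max(0, a+b−1)] → w = 0.46
Weighted average = (0.03·81.8 + 0.00·40.0 + 0.56·64.6 + 0.46·72.0) / (0.03 + 0.00 + 0.56 + 0.46)
  = 71.7500 / 1.0500 = 68.333

68.333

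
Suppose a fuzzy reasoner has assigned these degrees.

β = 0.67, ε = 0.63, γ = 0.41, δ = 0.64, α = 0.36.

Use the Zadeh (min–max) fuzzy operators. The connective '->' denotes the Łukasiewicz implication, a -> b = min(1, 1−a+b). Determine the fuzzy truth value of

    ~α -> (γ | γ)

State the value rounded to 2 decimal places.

0.77

~α = 1 − 0.36 = 0.64
γ | γ = max(a, b) on (0.41, 0.41) = 0.41
~α -> (γ | γ)  [Łukasiewicz: min(1, 1−a+b)] with a=0.64, b=0.41 → 0.77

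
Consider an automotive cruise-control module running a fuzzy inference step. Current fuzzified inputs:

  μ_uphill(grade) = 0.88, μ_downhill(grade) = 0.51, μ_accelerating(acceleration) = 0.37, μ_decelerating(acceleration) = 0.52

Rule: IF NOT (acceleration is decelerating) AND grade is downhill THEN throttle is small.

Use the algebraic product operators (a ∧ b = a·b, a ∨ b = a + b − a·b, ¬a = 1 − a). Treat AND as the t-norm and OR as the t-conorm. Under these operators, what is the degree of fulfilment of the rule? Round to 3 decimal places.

firing strength: ¬decelerating=1−0.52=0.48, downhill=0.51; AND[a·b] → w = 0.2448

0.245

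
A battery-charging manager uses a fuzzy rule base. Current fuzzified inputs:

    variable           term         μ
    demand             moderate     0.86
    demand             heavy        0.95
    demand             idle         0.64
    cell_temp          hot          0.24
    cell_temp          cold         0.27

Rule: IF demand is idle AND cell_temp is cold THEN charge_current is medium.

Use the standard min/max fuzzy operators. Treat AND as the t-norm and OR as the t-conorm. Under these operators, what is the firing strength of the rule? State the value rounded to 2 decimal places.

firing strength: idle=0.64, cold=0.27; AND[min(a, b)] → w = 0.27

0.27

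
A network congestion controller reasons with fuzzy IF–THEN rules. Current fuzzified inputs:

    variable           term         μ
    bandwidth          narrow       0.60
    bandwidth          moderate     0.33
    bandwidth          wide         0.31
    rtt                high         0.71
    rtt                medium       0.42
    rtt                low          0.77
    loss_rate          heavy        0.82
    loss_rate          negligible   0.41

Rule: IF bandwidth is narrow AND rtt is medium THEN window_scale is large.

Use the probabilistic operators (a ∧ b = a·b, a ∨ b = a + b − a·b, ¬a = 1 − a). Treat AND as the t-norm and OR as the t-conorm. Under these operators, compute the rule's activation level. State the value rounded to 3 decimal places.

firing strength: narrow=0.60, medium=0.42; AND[a·b] → w = 0.2520

0.252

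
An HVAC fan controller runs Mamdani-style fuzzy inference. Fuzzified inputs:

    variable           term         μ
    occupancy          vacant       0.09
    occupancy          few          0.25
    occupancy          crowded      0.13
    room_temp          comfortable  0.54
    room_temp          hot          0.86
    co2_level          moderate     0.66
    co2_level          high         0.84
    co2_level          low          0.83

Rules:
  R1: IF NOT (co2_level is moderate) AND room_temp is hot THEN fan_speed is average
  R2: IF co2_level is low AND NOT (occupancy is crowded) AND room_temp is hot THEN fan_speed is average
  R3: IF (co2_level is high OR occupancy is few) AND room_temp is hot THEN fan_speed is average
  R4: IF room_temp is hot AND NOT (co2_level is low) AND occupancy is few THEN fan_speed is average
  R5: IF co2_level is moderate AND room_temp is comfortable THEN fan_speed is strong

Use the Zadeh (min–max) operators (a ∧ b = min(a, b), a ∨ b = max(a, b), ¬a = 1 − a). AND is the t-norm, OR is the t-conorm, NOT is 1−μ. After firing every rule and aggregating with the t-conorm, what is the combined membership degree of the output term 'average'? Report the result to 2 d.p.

R1: ¬moderate=1−0.66=0.34, hot=0.86; AND[min(a, b)] → w = 0.34
R2: low=0.83, ¬crowded=1−0.13=0.87, hot=0.86; AND[min(a, b)] → w = 0.83
R3: (high=0.84 OR few=0.25) = 0.84; AND[min(a, b)] with hot=0.86 → w = 0.84
R4: hot=0.86, ¬low=1−0.83=0.17, few=0.25; AND[min(a, b)] → w = 0.17
R5: moderate=0.66, comfortable=0.54; AND[min(a, b)] → w = 0.54
Rules with consequent 'average': {R1, R2, R3, R4} → strengths 0.34, 0.83, 0.84, 0.17
Aggregate via t-conorm [max(a, b)]: 0.84

0.84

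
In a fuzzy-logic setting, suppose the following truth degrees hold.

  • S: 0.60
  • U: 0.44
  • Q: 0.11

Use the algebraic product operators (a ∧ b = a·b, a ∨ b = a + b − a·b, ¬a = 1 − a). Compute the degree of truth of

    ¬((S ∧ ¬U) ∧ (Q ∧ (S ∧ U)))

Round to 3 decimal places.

0.990

¬U = 1 − 0.4400 = 0.5600
S ∧ ¬U = a·b on (0.6000, 0.5600) = 0.3360
S ∧ U = a·b on (0.6000, 0.4400) = 0.2640
Q ∧ (S ∧ U) = a·b on (0.1100, 0.2640) = 0.0290
(S ∧ ¬U) ∧ (Q ∧ (S ∧ U)) = a·b on (0.3360, 0.0290) = 0.0098
¬((S ∧ ¬U) ∧ (Q ∧ (S ∧ U))) = 1 − 0.0098 = 0.9902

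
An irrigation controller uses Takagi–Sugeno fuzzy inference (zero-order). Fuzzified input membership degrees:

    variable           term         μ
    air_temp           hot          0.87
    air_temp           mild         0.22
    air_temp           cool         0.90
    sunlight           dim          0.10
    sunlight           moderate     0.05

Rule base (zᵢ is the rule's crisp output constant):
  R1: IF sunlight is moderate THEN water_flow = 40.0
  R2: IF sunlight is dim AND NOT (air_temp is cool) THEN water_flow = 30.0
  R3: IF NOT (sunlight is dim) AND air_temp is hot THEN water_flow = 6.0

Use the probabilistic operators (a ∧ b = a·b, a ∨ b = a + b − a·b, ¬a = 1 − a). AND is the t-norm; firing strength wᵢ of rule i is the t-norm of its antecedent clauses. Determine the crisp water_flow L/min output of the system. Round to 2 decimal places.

R1 (z=40.0): moderate=0.05 → w = 0.0500
R2 (z=30.0): dim=0.10, ¬cool=1−0.90=0.10; AND[a·b] → w = 0.0100
R3 (z=6.0): ¬dim=1−0.10=0.90, hot=0.87; AND[a·b] → w = 0.7830
Weighted average = (0.0500·40.0 + 0.0100·30.0 + 0.7830·6.0) / (0.0500 + 0.0100 + 0.7830)
  = 6.9980 / 0.8430 = 8.30

8.30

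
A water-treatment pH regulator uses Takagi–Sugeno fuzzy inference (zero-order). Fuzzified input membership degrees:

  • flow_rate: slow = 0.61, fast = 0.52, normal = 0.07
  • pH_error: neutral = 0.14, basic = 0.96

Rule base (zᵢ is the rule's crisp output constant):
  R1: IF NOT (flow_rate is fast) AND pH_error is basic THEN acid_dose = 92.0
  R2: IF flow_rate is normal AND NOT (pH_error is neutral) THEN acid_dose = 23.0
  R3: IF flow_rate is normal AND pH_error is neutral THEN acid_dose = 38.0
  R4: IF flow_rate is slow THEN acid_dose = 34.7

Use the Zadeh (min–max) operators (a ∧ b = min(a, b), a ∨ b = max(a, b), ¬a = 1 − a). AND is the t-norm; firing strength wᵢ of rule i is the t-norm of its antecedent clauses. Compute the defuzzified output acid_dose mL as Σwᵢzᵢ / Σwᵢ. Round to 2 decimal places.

56.58

R1 (z=92.0): ¬fast=1−0.52=0.48, basic=0.96; AND[min(a, b)] → w = 0.48
R2 (z=23.0): normal=0.07, ¬neutral=1−0.14=0.86; AND[min(a, b)] → w = 0.07
R3 (z=38.0): normal=0.07, neutral=0.14; AND[min(a, b)] → w = 0.07
R4 (z=34.7): slow=0.61 → w = 0.61
Weighted average = (0.48·92.0 + 0.07·23.0 + 0.07·38.0 + 0.61·34.7) / (0.48 + 0.07 + 0.07 + 0.61)
  = 69.5970 / 1.2300 = 56.58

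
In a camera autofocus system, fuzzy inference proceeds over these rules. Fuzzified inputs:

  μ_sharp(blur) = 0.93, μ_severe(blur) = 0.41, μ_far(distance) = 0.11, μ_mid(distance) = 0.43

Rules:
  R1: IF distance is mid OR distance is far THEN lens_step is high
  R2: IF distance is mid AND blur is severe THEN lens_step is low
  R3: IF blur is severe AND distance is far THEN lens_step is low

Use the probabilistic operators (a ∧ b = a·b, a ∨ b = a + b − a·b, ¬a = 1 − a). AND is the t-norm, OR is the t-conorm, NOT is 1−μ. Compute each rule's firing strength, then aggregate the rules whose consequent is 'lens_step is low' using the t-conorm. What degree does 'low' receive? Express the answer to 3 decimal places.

0.213

R1: mid=0.43, far=0.11; OR[a + b − a·b] → w = 0.4927
R2: mid=0.43, severe=0.41; AND[a·b] → w = 0.1763
R3: severe=0.41, far=0.11; AND[a·b] → w = 0.0451
Rules with consequent 'low': {R2, R3} → strengths 0.1763, 0.0451
Aggregate via t-conorm [a + b − a·b]: 0.2134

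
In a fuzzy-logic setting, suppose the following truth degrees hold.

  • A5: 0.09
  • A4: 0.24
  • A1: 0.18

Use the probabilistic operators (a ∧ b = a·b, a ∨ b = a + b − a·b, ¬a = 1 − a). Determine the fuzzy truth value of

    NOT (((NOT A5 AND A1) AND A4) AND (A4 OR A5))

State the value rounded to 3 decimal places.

0.988

NOT A5 = 1 − 0.0900 = 0.9100
NOT A5 AND A1 = a·b on (0.9100, 0.1800) = 0.1638
(NOT A5 AND A1) AND A4 = a·b on (0.1638, 0.2400) = 0.0393
A4 OR A5 = a + b − a·b on (0.2400, 0.0900) = 0.3084
((NOT A5 AND A1) AND A4) AND (A4 OR A5) = a·b on (0.0393, 0.3084) = 0.0121
NOT (((NOT A5 AND A1) AND A4) AND (A4 OR A5)) = 1 − 0.0121 = 0.9879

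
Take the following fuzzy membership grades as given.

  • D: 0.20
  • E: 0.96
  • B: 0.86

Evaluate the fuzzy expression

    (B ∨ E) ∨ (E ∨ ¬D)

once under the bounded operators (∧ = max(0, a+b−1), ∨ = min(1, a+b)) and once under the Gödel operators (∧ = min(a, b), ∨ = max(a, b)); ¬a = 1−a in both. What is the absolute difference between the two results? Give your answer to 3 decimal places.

Under bounded:
  B ∨ E = min(1, a+b) on (0.86, 0.96) = 1.00
  ¬D = 1 − 0.20 = 0.80
  E ∨ ¬D = min(1, a+b) on (0.96, 0.80) = 1.00
  (B ∨ E) ∨ (E ∨ ¬D) = min(1, a+b) on (1.00, 1.00) = 1.00
  → value = 1.0000
Under Gödel:
  B ∨ E = max(a, b) on (0.86, 0.96) = 0.96
  ¬D = 1 − 0.20 = 0.80
  E ∨ ¬D = max(a, b) on (0.96, 0.80) = 0.96
  (B ∨ E) ∨ (E ∨ ¬D) = max(a, b) on (0.96, 0.96) = 0.96
  → value = 0.9600
|1.0000 − 0.9600| = 0.040

0.040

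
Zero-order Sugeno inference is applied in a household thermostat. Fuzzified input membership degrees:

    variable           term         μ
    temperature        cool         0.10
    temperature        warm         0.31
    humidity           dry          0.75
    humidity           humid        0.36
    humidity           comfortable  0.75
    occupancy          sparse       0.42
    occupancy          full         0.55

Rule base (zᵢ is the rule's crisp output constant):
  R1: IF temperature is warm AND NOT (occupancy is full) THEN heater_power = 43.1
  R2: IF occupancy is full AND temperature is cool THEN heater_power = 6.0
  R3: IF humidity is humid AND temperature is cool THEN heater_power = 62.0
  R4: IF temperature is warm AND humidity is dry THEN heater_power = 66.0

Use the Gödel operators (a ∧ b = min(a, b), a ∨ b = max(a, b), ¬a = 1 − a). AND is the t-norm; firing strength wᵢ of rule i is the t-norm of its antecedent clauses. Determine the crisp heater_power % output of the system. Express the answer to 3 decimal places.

R1 (z=43.1): warm=0.31, ¬full=1−0.55=0.45; AND[min(a, b)] → w = 0.31
R2 (z=6.0): full=0.55, cool=0.10; AND[min(a, b)] → w = 0.10
R3 (z=62.0): humid=0.36, cool=0.10; AND[min(a, b)] → w = 0.10
R4 (z=66.0): warm=0.31, dry=0.75; AND[min(a, b)] → w = 0.31
Weighted average = (0.31·43.1 + 0.10·6.0 + 0.10·62.0 + 0.31·66.0) / (0.31 + 0.10 + 0.10 + 0.31)
  = 40.6210 / 0.8200 = 49.538

49.538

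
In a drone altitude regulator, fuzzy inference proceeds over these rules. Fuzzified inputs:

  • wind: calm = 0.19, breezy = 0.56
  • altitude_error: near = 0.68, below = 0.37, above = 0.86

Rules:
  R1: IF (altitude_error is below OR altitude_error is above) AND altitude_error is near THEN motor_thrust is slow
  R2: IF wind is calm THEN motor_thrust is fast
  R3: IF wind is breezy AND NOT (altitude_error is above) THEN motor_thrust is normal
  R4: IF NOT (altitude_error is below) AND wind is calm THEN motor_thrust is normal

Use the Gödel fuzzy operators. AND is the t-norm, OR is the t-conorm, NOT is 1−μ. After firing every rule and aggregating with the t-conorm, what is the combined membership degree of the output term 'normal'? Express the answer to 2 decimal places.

R1: (below=0.37 OR above=0.86) = 0.86; AND[min(a, b)] with near=0.68 → w = 0.68
R2: calm=0.19 → w = 0.19
R3: breezy=0.56, ¬above=1−0.86=0.14; AND[min(a, b)] → w = 0.14
R4: ¬below=1−0.37=0.63, calm=0.19; AND[min(a, b)] → w = 0.19
Rules with consequent 'normal': {R3, R4} → strengths 0.14, 0.19
Aggregate via t-conorm [max(a, b)]: 0.19

0.19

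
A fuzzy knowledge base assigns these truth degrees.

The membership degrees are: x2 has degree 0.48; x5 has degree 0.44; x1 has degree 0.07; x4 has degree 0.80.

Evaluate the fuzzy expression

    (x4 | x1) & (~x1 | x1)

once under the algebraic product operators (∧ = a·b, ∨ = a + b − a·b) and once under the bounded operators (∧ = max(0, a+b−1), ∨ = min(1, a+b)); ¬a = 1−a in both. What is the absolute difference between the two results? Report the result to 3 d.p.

Under algebraic product:
  x4 | x1 = a + b − a·b on (0.8000, 0.0700) = 0.8140
  ~x1 = 1 − 0.0700 = 0.9300
  ~x1 | x1 = a + b − a·b on (0.9300, 0.0700) = 0.9349
  (x4 | x1) & (~x1 | x1) = a·b on (0.8140, 0.9349) = 0.7610
  → value = 0.7610
Under bounded:
  x4 | x1 = min(1, a+b) on (0.80, 0.07) = 0.87
  ~x1 = 1 − 0.07 = 0.93
  ~x1 | x1 = min(1, a+b) on (0.93, 0.07) = 1.00
  (x4 | x1) & (~x1 | x1) = max(0, a+b−1) on (0.87, 1.00) = 0.87
  → value = 0.8700
|0.7610 − 0.8700| = 0.109

0.109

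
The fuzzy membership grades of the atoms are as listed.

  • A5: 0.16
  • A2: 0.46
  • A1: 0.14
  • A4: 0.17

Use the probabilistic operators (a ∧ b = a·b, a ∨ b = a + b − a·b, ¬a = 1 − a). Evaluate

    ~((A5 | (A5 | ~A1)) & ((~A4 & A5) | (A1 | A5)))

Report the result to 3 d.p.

0.663

~A1 = 1 − 0.1400 = 0.8600
A5 | ~A1 = a + b − a·b on (0.1600, 0.8600) = 0.8824
A5 | (A5 | ~A1) = a + b − a·b on (0.1600, 0.8824) = 0.9012
~A4 = 1 − 0.1700 = 0.8300
~A4 & A5 = a·b on (0.8300, 0.1600) = 0.1328
A1 | A5 = a + b − a·b on (0.1400, 0.1600) = 0.2776
(~A4 & A5) | (A1 | A5) = a + b − a·b on (0.1328, 0.2776) = 0.3735
(A5 | (A5 | ~A1)) & ((~A4 & A5) | (A1 | A5)) = a·b on (0.9012, 0.3735) = 0.3366
~((A5 | (A5 | ~A1)) & ((~A4 & A5) | (A1 | A5))) = 1 − 0.3366 = 0.6634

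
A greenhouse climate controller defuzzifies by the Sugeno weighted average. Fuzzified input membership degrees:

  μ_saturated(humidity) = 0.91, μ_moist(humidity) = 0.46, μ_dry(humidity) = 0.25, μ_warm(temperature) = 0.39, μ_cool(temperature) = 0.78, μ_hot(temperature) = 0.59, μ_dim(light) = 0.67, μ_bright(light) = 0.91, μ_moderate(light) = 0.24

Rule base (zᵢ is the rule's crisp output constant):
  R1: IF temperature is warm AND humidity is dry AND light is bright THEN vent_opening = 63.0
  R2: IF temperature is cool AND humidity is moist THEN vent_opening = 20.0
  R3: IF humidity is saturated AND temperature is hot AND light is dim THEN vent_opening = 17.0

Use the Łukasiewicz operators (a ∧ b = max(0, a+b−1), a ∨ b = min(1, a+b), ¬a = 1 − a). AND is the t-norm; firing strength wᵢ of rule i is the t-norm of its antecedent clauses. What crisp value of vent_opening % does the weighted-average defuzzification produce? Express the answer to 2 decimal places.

R1 (z=63.0): warm=0.39, dry=0.25, bright=0.91; AND[max(0, a+b−1)] → w = 0.00
R2 (z=20.0): cool=0.78, moist=0.46; AND[max(0, a+b−1)] → w = 0.24
R3 (z=17.0): saturated=0.91, hot=0.59, dim=0.67; AND[max(0, a+b−1)] → w = 0.17
Weighted average = (0.00·63.0 + 0.24·20.0 + 0.17·17.0) / (0.00 + 0.24 + 0.17)
  = 7.6900 / 0.4100 = 18.76

18.76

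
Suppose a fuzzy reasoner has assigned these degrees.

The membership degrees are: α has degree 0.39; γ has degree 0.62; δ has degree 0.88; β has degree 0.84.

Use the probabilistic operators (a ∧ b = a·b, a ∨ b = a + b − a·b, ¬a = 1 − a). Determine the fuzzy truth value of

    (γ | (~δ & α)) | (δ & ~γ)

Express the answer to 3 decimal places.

0.759

~δ = 1 − 0.8800 = 0.1200
~δ & α = a·b on (0.1200, 0.3900) = 0.0468
γ | (~δ & α) = a + b − a·b on (0.6200, 0.0468) = 0.6378
~γ = 1 − 0.6200 = 0.3800
δ & ~γ = a·b on (0.8800, 0.3800) = 0.3344
(γ | (~δ & α)) | (δ & ~γ) = a + b − a·b on (0.6378, 0.3344) = 0.7589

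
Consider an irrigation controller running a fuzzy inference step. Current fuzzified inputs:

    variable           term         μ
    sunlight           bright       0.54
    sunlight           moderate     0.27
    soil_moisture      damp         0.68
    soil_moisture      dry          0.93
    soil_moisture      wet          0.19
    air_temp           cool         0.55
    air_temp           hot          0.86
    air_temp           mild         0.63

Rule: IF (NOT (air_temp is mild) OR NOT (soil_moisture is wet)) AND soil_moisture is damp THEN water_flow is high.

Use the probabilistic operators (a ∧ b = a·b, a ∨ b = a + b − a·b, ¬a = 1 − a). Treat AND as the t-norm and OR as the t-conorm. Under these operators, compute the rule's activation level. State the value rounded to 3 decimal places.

0.599

firing strength: (¬mild=1−0.63=0.37 OR ¬wet=1−0.19=0.81) = 0.8803; AND[a·b] with damp=0.68 → w = 0.5986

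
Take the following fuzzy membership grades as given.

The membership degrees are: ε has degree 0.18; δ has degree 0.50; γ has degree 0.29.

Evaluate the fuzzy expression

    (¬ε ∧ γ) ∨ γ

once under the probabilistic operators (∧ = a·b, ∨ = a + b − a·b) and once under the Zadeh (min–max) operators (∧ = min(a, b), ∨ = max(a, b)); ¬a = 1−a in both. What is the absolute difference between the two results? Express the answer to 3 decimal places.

0.169

Under probabilistic:
  ¬ε = 1 − 0.1800 = 0.8200
  ¬ε ∧ γ = a·b on (0.8200, 0.2900) = 0.2378
  (¬ε ∧ γ) ∨ γ = a + b − a·b on (0.2378, 0.2900) = 0.4588
  → value = 0.4588
Under Zadeh (min–max):
  ¬ε = 1 − 0.18 = 0.82
  ¬ε ∧ γ = min(a, b) on (0.82, 0.29) = 0.29
  (¬ε ∧ γ) ∨ γ = max(a, b) on (0.29, 0.29) = 0.29
  → value = 0.2900
|0.4588 − 0.2900| = 0.169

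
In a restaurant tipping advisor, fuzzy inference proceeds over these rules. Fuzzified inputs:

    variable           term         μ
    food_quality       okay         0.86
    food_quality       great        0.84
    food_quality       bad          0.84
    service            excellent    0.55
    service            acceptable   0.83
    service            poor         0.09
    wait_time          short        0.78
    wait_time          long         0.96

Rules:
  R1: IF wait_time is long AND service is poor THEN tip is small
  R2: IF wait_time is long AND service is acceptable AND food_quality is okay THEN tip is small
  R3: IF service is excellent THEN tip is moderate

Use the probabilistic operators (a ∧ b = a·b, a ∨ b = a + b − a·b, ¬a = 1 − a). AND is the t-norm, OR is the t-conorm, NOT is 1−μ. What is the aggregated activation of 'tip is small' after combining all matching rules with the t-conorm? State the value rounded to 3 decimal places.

R1: long=0.96, poor=0.09; AND[a·b] → w = 0.0864
R2: long=0.96, acceptable=0.83, okay=0.86; AND[a·b] → w = 0.6852
R3: excellent=0.55 → w = 0.5500
Rules with consequent 'small': {R1, R2} → strengths 0.0864, 0.6852
Aggregate via t-conorm [a + b − a·b]: 0.7124

0.712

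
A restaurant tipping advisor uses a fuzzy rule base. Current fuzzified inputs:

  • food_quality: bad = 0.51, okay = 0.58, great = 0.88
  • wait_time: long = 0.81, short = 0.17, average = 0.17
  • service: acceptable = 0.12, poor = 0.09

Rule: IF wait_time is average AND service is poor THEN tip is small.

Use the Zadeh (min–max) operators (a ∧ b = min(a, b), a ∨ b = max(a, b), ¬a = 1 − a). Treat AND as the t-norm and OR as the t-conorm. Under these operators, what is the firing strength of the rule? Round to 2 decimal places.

0.09

firing strength: average=0.17, poor=0.09; AND[min(a, b)] → w = 0.09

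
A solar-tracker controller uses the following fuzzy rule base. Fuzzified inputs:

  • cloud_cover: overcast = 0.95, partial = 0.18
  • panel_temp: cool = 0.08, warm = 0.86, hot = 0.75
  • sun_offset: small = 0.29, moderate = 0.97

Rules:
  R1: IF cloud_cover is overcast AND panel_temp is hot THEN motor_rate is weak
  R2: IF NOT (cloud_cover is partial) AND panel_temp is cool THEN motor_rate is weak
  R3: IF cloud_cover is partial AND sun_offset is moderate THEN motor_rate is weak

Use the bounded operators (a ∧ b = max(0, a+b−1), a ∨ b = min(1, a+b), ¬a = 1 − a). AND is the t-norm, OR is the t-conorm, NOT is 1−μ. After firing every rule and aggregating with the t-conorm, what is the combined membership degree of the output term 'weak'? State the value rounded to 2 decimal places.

R1: overcast=0.95, hot=0.75; AND[max(0, a+b−1)] → w = 0.70
R2: ¬partial=1−0.18=0.82, cool=0.08; AND[max(0, a+b−1)] → w = 0.00
R3: partial=0.18, moderate=0.97; AND[max(0, a+b−1)] → w = 0.15
Rules with consequent 'weak': {R1, R2, R3} → strengths 0.70, 0.00, 0.15
Aggregate via t-conorm [min(1, a+b)]: 0.85

0.85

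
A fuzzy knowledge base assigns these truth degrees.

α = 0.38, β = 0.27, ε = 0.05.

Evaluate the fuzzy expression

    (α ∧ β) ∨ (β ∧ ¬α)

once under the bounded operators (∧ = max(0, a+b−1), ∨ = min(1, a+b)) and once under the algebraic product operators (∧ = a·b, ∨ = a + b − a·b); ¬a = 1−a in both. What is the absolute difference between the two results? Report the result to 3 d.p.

Under bounded:
  α ∧ β = max(0, a+b−1) on (0.38, 0.27) = 0.00
  ¬α = 1 − 0.38 = 0.62
  β ∧ ¬α = max(0, a+b−1) on (0.27, 0.62) = 0.00
  (α ∧ β) ∨ (β ∧ ¬α) = min(1, a+b) on (0.00, 0.00) = 0.00
  → value = 0.0000
Under algebraic product:
  α ∧ β = a·b on (0.3800, 0.2700) = 0.1026
  ¬α = 1 − 0.3800 = 0.6200
  β ∧ ¬α = a·b on (0.2700, 0.6200) = 0.1674
  (α ∧ β) ∨ (β ∧ ¬α) = a + b − a·b on (0.1026, 0.1674) = 0.2528
  → value = 0.2528
|0.0000 − 0.2528| = 0.253

0.253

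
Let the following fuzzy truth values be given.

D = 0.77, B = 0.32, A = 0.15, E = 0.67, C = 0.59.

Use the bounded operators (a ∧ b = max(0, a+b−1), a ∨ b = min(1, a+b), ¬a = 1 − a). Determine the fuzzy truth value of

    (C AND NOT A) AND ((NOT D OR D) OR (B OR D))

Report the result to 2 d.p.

0.44

NOT A = 1 − 0.15 = 0.85
C AND NOT A = max(0, a+b−1) on (0.59, 0.85) = 0.44
NOT D = 1 − 0.77 = 0.23
NOT D OR D = min(1, a+b) on (0.23, 0.77) = 1.00
B OR D = min(1, a+b) on (0.32, 0.77) = 1.00
(NOT D OR D) OR (B OR D) = min(1, a+b) on (1.00, 1.00) = 1.00
(C AND NOT A) AND ((NOT D OR D) OR (B OR D)) = max(0, a+b−1) on (0.44, 1.00) = 0.44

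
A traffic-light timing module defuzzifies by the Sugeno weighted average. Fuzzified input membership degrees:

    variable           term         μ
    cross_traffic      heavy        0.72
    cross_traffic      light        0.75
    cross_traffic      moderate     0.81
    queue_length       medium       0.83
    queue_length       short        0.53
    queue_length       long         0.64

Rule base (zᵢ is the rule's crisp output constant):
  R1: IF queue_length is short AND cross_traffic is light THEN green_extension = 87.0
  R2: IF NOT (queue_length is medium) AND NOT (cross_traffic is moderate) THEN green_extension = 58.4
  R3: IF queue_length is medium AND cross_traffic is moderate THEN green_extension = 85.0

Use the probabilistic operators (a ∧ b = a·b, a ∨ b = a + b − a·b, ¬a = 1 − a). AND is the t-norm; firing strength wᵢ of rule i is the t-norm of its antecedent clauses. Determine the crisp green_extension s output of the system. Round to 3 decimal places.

84.942

R1 (z=87.0): short=0.53, light=0.75; AND[a·b] → w = 0.3975
R2 (z=58.4): ¬medium=1−0.83=0.17, ¬moderate=1−0.81=0.19; AND[a·b] → w = 0.0323
R3 (z=85.0): medium=0.83, moderate=0.81; AND[a·b] → w = 0.6723
Weighted average = (0.3975·87.0 + 0.0323·58.4 + 0.6723·85.0) / (0.3975 + 0.0323 + 0.6723)
  = 93.6143 / 1.1021 = 84.942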